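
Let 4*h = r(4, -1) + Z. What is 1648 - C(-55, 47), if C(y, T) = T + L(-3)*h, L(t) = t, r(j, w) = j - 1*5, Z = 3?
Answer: 3205/2 ≈ 1602.5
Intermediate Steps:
r(j, w) = -5 + j (r(j, w) = j - 5 = -5 + j)
h = ½ (h = ((-5 + 4) + 3)/4 = (-1 + 3)/4 = (¼)*2 = ½ ≈ 0.50000)
C(y, T) = -3/2 + T (C(y, T) = T - 3*½ = T - 3/2 = -3/2 + T)
1648 - C(-55, 47) = 1648 - (-3/2 + 47) = 1648 - 1*91/2 = 1648 - 91/2 = 3205/2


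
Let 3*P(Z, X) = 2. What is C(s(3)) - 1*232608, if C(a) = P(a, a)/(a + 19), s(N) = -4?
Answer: -10467358/45 ≈ -2.3261e+5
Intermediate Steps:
P(Z, X) = 2/3 (P(Z, X) = (1/3)*2 = 2/3)
C(a) = 2/(3*(19 + a)) (C(a) = 2/(3*(a + 19)) = 2/(3*(19 + a)))
C(s(3)) - 1*232608 = 2/(3*(19 - 4)) - 1*232608 = (2/3)/15 - 232608 = (2/3)*(1/15) - 232608 = 2/45 - 232608 = -10467358/45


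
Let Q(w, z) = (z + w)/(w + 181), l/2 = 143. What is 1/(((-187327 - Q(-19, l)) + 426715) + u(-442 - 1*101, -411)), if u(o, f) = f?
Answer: 54/12904669 ≈ 4.1845e-6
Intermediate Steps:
l = 286 (l = 2*143 = 286)
Q(w, z) = (w + z)/(181 + w)
1/(((-187327 - Q(-19, l)) + 426715) + u(-442 - 1*101, -411)) = 1/(((-187327 - (-19 + 286)/(181 - 19)) + 426715) - 411) = 1/(((-187327 - 267/162) + 426715) - 411) = 1/(((-187327 - 1*89/54) + 426715) - 411) = 1/(((-187327 - 89/54) + 426715) - 411) = 1/((-10115747/54 + 426715) - 411) = 1/(12926863/54 - 411) = 1/(12904669/54) = 54/12904669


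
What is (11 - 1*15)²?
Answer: 16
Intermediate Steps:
(11 - 1*15)² = (11 - 15)² = (-4)² = 16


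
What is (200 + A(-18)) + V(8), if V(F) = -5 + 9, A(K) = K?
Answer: 186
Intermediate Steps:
V(F) = 4
(200 + A(-18)) + V(8) = (200 - 18) + 4 = 182 + 4 = 186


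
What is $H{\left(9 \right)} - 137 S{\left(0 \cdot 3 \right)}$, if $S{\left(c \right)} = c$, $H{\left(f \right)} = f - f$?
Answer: $0$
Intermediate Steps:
$H{\left(f \right)} = 0$
$H{\left(9 \right)} - 137 S{\left(0 \cdot 3 \right)} = 0 - 137 \cdot 0 \cdot 3 = 0 - 0 = 0 + 0 = 0$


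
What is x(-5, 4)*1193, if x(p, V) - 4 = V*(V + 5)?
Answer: 47720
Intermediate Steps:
x(p, V) = 4 + V*(5 + V) (x(p, V) = 4 + V*(V + 5) = 4 + V*(5 + V))
x(-5, 4)*1193 = (4 + 4**2 + 5*4)*1193 = (4 + 16 + 20)*1193 = 40*1193 = 47720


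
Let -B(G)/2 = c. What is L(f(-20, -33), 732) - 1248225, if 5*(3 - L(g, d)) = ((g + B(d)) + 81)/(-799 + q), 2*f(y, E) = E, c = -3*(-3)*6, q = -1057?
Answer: -798862083/640 ≈ -1.2482e+6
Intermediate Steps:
c = 54 (c = 9*6 = 54)
f(y, E) = E/2
B(G) = -108 (B(G) = -2*54 = -108)
L(g, d) = 27813/9280 + g/9280 (L(g, d) = 3 - ((g - 108) + 81)/(5*(-799 - 1057)) = 3 - ((-108 + g) + 81)/(5*(-1856)) = 3 - (-27 + g)*(-1)/(5*1856) = 3 - (27/1856 - g/1856)/5 = 3 + (-27/9280 + g/9280) = 27813/9280 + g/9280)
L(f(-20, -33), 732) - 1248225 = (27813/9280 + ((1/2)*(-33))/9280) - 1248225 = (27813/9280 + (1/9280)*(-33/2)) - 1248225 = (27813/9280 - 33/18560) - 1248225 = 1917/640 - 1248225 = -798862083/640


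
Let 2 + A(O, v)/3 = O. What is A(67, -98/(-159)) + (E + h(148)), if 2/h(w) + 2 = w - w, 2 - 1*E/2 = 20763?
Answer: -41328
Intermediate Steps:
E = -41522 (E = 4 - 2*20763 = 4 - 41526 = -41522)
h(w) = -1 (h(w) = 2/(-2 + (w - w)) = 2/(-2 + 0) = 2/(-2) = 2*(-½) = -1)
A(O, v) = -6 + 3*O
A(67, -98/(-159)) + (E + h(148)) = (-6 + 3*67) + (-41522 - 1) = (-6 + 201) - 41523 = 195 - 41523 = -41328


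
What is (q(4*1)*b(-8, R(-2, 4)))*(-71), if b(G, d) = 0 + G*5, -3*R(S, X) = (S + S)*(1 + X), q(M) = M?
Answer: 11360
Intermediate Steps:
R(S, X) = -2*S*(1 + X)/3 (R(S, X) = -(S + S)*(1 + X)/3 = -2*S*(1 + X)/3)
b(G, d) = 5*G (b(G, d) = 0 + 5*G = 5*G)
(q(4*1)*b(-8, R(-2, 4)))*(-71) = ((4*1)*(5*(-8)))*(-71) = (4*(-40))*(-71) = -160*(-71) = 11360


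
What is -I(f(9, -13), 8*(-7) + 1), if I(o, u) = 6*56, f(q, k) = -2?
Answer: -336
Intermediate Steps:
I(o, u) = 336
-I(f(9, -13), 8*(-7) + 1) = -1*336 = -336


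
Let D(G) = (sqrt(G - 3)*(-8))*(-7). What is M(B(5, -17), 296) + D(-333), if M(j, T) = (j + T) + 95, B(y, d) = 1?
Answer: 392 + 224*I*sqrt(21) ≈ 392.0 + 1026.5*I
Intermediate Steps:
M(j, T) = 95 + T + j (M(j, T) = (T + j) + 95 = 95 + T + j)
D(G) = 56*sqrt(-3 + G) (D(G) = (sqrt(-3 + G)*(-8))*(-7) = -8*sqrt(-3 + G)*(-7) = 56*sqrt(-3 + G))
M(B(5, -17), 296) + D(-333) = (95 + 296 + 1) + 56*sqrt(-3 - 333) = 392 + 56*sqrt(-336) = 392 + 56*(4*I*sqrt(21)) = 392 + 224*I*sqrt(21)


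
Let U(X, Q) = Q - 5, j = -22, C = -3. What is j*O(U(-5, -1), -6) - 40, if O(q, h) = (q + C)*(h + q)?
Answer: -2416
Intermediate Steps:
U(X, Q) = -5 + Q
O(q, h) = (-3 + q)*(h + q) (O(q, h) = (q - 3)*(h + q) = (-3 + q)*(h + q))
j*O(U(-5, -1), -6) - 40 = -22*((-5 - 1)² - 3*(-6) - 3*(-5 - 1) - 6*(-5 - 1)) - 40 = -22*((-6)² + 18 - 3*(-6) - 6*(-6)) - 40 = -22*(36 + 18 + 18 + 36) - 40 = -22*108 - 40 = -2376 - 40 = -2416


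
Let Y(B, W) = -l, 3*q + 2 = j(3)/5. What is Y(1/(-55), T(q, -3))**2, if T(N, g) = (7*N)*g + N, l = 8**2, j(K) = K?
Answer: 4096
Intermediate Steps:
l = 64
q = -7/15 (q = -2/3 + (3/5)/3 = -2/3 + (3*(1/5))/3 = -2/3 + (1/3)*(3/5) = -2/3 + 1/5 = -7/15 ≈ -0.46667)
T(N, g) = N + 7*N*g (T(N, g) = 7*N*g + N = N + 7*N*g)
Y(B, W) = -64 (Y(B, W) = -1*64 = -64)
Y(1/(-55), T(q, -3))**2 = (-64)**2 = 4096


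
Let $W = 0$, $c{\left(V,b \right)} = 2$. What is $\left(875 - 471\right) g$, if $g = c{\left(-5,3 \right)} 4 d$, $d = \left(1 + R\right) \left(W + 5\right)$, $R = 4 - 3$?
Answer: $32320$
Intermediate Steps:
$R = 1$ ($R = 4 - 3 = 1$)
$d = 10$ ($d = \left(1 + 1\right) \left(0 + 5\right) = 2 \cdot 5 = 10$)
$g = 80$ ($g = 2 \cdot 4 \cdot 10 = 8 \cdot 10 = 80$)
$\left(875 - 471\right) g = \left(875 - 471\right) 80 = 404 \cdot 80 = 32320$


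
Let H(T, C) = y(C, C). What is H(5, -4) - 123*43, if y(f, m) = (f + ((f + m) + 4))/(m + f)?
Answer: -5288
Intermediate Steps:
y(f, m) = (4 + m + 2*f)/(f + m) (y(f, m) = (f + (4 + f + m))/(f + m) = (4 + m + 2*f)/(f + m))
H(T, C) = (4 + 3*C)/(2*C) (H(T, C) = (4 + C + 2*C)/(C + C) = (4 + 3*C)/((2*C)) = (1/(2*C))*(4 + 3*C) = (4 + 3*C)/(2*C))
H(5, -4) - 123*43 = (3/2 + 2/(-4)) - 123*43 = (3/2 + 2*(-1/4)) - 5289 = (3/2 - 1/2) - 5289 = 1 - 5289 = -5288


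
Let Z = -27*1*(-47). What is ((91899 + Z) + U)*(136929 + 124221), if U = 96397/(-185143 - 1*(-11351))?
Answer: 2114238625748925/86896 ≈ 2.4331e+10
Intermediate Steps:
U = -96397/173792 (U = 96397/(-185143 + 11351) = 96397/(-173792) = 96397*(-1/173792) = -96397/173792 ≈ -0.55467)
Z = 1269 (Z = -27*(-47) = 1269)
((91899 + Z) + U)*(136929 + 124221) = ((91899 + 1269) - 96397/173792)*(136929 + 124221) = (93168 - 96397/173792)*261150 = (16191756659/173792)*261150 = 2114238625748925/86896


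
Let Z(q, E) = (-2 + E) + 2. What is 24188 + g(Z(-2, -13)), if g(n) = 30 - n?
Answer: 24231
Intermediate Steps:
Z(q, E) = E
24188 + g(Z(-2, -13)) = 24188 + (30 - 1*(-13)) = 24188 + (30 + 13) = 24188 + 43 = 24231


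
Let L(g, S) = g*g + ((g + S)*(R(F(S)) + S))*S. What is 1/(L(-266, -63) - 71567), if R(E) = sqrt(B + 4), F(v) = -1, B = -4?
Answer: -1/1306612 ≈ -7.6534e-7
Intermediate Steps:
R(E) = 0 (R(E) = sqrt(-4 + 4) = sqrt(0) = 0)
L(g, S) = g**2 + S**2*(S + g) (L(g, S) = g*g + ((g + S)*(0 + S))*S = g**2 + ((S + g)*S)*S = g**2 + (S*(S + g))*S = g**2 + S**2*(S + g))
1/(L(-266, -63) - 71567) = 1/(((-63)**3 + (-266)**2 - 266*(-63)**2) - 71567) = 1/((-250047 + 70756 - 266*3969) - 71567) = 1/((-250047 + 70756 - 1055754) - 71567) = 1/(-1235045 - 71567) = 1/(-1306612) = -1/1306612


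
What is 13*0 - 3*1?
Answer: -3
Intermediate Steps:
13*0 - 3*1 = 0 - 3 = -3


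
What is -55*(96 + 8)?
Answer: -5720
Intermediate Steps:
-55*(96 + 8) = -55*104 = -5720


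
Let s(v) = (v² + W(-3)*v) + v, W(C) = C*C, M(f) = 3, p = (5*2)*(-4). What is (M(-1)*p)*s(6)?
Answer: -11520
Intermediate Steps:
p = -40 (p = 10*(-4) = -40)
W(C) = C²
s(v) = v² + 10*v (s(v) = (v² + (-3)²*v) + v = (v² + 9*v) + v = v² + 10*v)
(M(-1)*p)*s(6) = (3*(-40))*(6*(10 + 6)) = -720*16 = -120*96 = -11520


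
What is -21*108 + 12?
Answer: -2256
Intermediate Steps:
-21*108 + 12 = -2268 + 12 = -2256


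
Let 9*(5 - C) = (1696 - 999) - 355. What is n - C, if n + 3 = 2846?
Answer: 2876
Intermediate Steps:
n = 2843 (n = -3 + 2846 = 2843)
C = -33 (C = 5 - ((1696 - 999) - 355)/9 = 5 - (697 - 355)/9 = 5 - 1/9*342 = 5 - 38 = -33)
n - C = 2843 - 1*(-33) = 2843 + 33 = 2876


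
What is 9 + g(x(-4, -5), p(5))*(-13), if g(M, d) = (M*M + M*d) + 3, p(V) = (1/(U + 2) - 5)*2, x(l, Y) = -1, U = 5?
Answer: -1185/7 ≈ -169.29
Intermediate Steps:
p(V) = -68/7 (p(V) = (1/(5 + 2) - 5)*2 = (1/7 - 5)*2 = -34/7*2 = -68/7)
g(M, d) = 3 + M**2 + M*d (g(M, d) = (M**2 + M*d) + 3 = 3 + M**2 + M*d)
9 + g(x(-4, -5), p(5))*(-13) = 9 + (3 + (-1)**2 - 1*(-68/7))*(-13) = 9 + (3 + 1 + 68/7)*(-13) = 9 + (96/7)*(-13) = 9 - 1248/7 = -1185/7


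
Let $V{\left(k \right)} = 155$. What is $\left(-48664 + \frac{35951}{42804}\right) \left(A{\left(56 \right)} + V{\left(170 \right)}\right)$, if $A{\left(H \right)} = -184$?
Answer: $\frac{2082977905}{1476} \approx 1.4112 \cdot 10^{6}$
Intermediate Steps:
$\left(-48664 + \frac{35951}{42804}\right) \left(A{\left(56 \right)} + V{\left(170 \right)}\right) = \left(-48664 + \frac{35951}{42804}\right) \left(-184 + 155\right) = \left(-48664 + 35951 \cdot \frac{1}{42804}\right) \left(-29\right) = \left(-48664 + \frac{35951}{42804}\right) \left(-29\right) = \left(- \frac{2082977905}{42804}\right) \left(-29\right) = \frac{2082977905}{1476}$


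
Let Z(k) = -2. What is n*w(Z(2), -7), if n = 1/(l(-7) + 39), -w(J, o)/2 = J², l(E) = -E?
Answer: -4/23 ≈ -0.17391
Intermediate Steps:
w(J, o) = -2*J²
n = 1/46 (n = 1/(-1*(-7) + 39) = 1/(7 + 39) = 1/46 ≈ 0.021739)
n*w(Z(2), -7) = (-2*(-2)²)/46 = (-2*4)/46 = (1/46)*(-8) = -4/23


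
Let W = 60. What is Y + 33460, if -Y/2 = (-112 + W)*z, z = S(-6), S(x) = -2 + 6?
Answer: 33876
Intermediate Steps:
S(x) = 4
z = 4
Y = 416 (Y = -2*(-112 + 60)*4 = -(-104)*4 = -2*(-208) = 416)
Y + 33460 = 416 + 33460 = 33876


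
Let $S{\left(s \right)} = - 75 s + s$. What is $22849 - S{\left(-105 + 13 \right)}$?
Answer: $16041$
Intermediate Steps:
$S{\left(s \right)} = - 74 s$
$22849 - S{\left(-105 + 13 \right)} = 22849 - - 74 \left(-105 + 13\right) = 22849 - \left(-74\right) \left(-92\right) = 22849 - 6808 = 16041$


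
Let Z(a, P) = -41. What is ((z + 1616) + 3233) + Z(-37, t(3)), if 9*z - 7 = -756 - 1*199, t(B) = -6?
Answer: 14108/3 ≈ 4702.7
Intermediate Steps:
z = -316/3 (z = 7/9 + (-756 - 1*199)/9 = 7/9 + (-756 - 199)/9 = 7/9 + (1/9)*(-955) = 7/9 - 955/9 = -316/3 ≈ -105.33)
((z + 1616) + 3233) + Z(-37, t(3)) = ((-316/3 + 1616) + 3233) - 41 = (4532/3 + 3233) - 41 = 14231/3 - 41 = 14108/3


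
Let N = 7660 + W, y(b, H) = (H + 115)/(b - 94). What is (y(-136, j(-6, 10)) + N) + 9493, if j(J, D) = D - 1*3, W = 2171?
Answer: 2222199/115 ≈ 19323.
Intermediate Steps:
j(J, D) = -3 + D (j(J, D) = D - 3 = -3 + D)
y(b, H) = (115 + H)/(-94 + b)
N = 9831 (N = 7660 + 2171 = 9831)
(y(-136, j(-6, 10)) + N) + 9493 = ((115 + (-3 + 10))/(-94 - 136) + 9831) + 9493 = ((115 + 7)/(-230) + 9831) + 9493 = (-1/230*122 + 9831) + 9493 = (-61/115 + 9831) + 9493 = 1130504/115 + 9493 = 2222199/115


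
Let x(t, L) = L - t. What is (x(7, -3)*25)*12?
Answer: -3000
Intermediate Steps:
(x(7, -3)*25)*12 = ((-3 - 1*7)*25)*12 = ((-3 - 7)*25)*12 = -10*25*12 = -250*12 = -3000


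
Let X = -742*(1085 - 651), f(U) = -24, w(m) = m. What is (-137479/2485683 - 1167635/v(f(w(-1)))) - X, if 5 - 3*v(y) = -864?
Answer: 686892096454390/2160058527 ≈ 3.1800e+5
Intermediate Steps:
v(y) = 869/3 (v(y) = 5/3 - ⅓*(-864) = 5/3 + 288 = 869/3)
X = -322028 (X = -742*434 = -322028)
(-137479/2485683 - 1167635/v(f(w(-1)))) - X = (-137479/2485683 - 1167635/869/3) - 1*(-322028) = (-137479*1/2485683 - 1167635*3/869) + 322028 = (-137479/2485683 - 3502905/869) + 322028 = -8707230878366/2160058527 + 322028 = 686892096454390/2160058527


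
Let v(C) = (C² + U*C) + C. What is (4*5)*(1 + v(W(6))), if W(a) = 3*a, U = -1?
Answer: 6500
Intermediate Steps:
v(C) = C² (v(C) = (C² - C) + C = C²)
(4*5)*(1 + v(W(6))) = (4*5)*(1 + (3*6)²) = 20*(1 + 18²) = 20*(1 + 324) = 20*325 = 6500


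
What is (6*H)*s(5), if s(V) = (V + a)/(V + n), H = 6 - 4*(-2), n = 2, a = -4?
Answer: 12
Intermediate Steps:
H = 14 (H = 6 + 8 = 14)
s(V) = (-4 + V)/(2 + V) (s(V) = (V - 4)/(V + 2) = (-4 + V)/(2 + V))
(6*H)*s(5) = (6*14)*((-4 + 5)/(2 + 5)) = 84*(1/7) = 12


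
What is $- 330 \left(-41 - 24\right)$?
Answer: $21450$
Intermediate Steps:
$- 330 \left(-41 - 24\right) = \left(-330\right) \left(-65\right) = 21450$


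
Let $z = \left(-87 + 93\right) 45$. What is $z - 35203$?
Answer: $-34933$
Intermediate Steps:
$z = 270$ ($z = 6 \cdot 45 = 270$)
$z - 35203 = 270 - 35203 = -34933$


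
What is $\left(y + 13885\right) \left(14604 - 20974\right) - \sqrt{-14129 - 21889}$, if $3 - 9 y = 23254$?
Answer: $- \frac{647918180}{9} - 3 i \sqrt{4002} \approx -7.1991 \cdot 10^{7} - 189.78 i$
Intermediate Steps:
$y = - \frac{23251}{9}$ ($y = \frac{1}{3} - \frac{23254}{9} = - \frac{23251}{9} \approx -2583.4$)
$\left(y + 13885\right) \left(14604 - 20974\right) - \sqrt{-14129 - 21889} = \left(- \frac{23251}{9} + 13885\right) \left(14604 - 20974\right) - \sqrt{-14129 - 21889} = \frac{101714}{9} \left(-6370\right) - \sqrt{-36018} = - \frac{647918180}{9} - 3 i \sqrt{4002}$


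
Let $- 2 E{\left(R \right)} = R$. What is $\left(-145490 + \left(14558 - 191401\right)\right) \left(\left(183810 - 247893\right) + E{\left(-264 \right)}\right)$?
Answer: $20613517683$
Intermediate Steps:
$E{\left(R \right)} = - \frac{R}{2}$
$\left(-145490 + \left(14558 - 191401\right)\right) \left(\left(183810 - 247893\right) + E{\left(-264 \right)}\right) = \left(-145490 + \left(14558 - 191401\right)\right) \left(\left(183810 - 247893\right) - -132\right) = \left(-145490 - 176843\right) \left(-64083 + 132\right) = \left(-322333\right) \left(-63951\right) = 20613517683$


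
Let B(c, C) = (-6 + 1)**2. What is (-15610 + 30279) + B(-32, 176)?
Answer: 14694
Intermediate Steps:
B(c, C) = 25 (B(c, C) = (-5)**2 = 25)
(-15610 + 30279) + B(-32, 176) = (-15610 + 30279) + 25 = 14669 + 25 = 14694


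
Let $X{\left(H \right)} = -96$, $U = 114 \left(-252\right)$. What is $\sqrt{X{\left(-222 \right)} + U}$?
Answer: $2 i \sqrt{7206} \approx 169.78 i$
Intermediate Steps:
$U = -28728$
$\sqrt{X{\left(-222 \right)} + U} = \sqrt{-96 - 28728} = \sqrt{-28824} = 2 i \sqrt{7206}$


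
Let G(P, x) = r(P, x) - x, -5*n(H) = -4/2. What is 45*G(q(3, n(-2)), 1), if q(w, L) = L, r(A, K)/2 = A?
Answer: -9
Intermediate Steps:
n(H) = ⅖ (n(H) = -(-4)/(5*2) = -⅕*(-2) = ⅖)
r(A, K) = 2*A
G(P, x) = -x + 2*P (G(P, x) = 2*P - x = -x + 2*P)
45*G(q(3, n(-2)), 1) = 45*(-1*1 + 2*(⅖)) = 45*(-1 + ⅘) = 45*(-⅕) = -9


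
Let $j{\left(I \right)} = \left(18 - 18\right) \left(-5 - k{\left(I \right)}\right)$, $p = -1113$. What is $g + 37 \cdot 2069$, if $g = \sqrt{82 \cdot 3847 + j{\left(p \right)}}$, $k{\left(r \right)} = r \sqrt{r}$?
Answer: $76553 + \sqrt{315454} \approx 77115.0$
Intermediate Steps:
$k{\left(r \right)} = r^{\frac{3}{2}}$
$j{\left(I \right)} = 0$ ($j{\left(I \right)} = \left(18 - 18\right) \left(-5 - I^{\frac{3}{2}}\right) = 0 \left(-5 - I^{\frac{3}{2}}\right) = 0$)
$g = \sqrt{315454}$ ($g = \sqrt{82 \cdot 3847 + 0} = \sqrt{315454 + 0} = \sqrt{315454} \approx 561.65$)
$g + 37 \cdot 2069 = \sqrt{315454} + 37 \cdot 2069 = \sqrt{315454} + 76553 = 76553 + \sqrt{315454}$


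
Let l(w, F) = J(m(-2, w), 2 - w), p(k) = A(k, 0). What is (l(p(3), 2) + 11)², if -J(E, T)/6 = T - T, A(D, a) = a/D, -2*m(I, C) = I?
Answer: 121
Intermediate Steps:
m(I, C) = -I/2
J(E, T) = 0 (J(E, T) = -6*(T - T) = -6*0 = 0)
p(k) = 0 (p(k) = 0/k = 0)
l(w, F) = 0
(l(p(3), 2) + 11)² = (0 + 11)² = 11² = 121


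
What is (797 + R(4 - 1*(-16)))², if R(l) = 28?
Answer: 680625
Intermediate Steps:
(797 + R(4 - 1*(-16)))² = (797 + 28)² = 825² = 680625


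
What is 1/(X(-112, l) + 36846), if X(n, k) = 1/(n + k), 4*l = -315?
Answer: 763/28113494 ≈ 2.7140e-5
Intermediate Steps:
l = -315/4 (l = (¼)*(-315) = -315/4 ≈ -78.750)
X(n, k) = 1/(k + n)
1/(X(-112, l) + 36846) = 1/(1/(-315/4 - 112) + 36846) = 1/(1/(-763/4) + 36846) = 1/(-4/763 + 36846) = 1/(28113494/763) = 763/28113494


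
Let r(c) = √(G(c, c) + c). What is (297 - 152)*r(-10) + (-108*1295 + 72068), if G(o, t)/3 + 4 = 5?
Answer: -67792 + 145*I*√7 ≈ -67792.0 + 383.63*I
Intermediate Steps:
G(o, t) = 3 (G(o, t) = -12 + 3*5 = -12 + 15 = 3)
r(c) = √(3 + c)
(297 - 152)*r(-10) + (-108*1295 + 72068) = (297 - 152)*√(3 - 10) + (-108*1295 + 72068) = 145*√(-7) + (-139860 + 72068) = 145*(I*√7) - 67792 = 145*I*√7 - 67792 = -67792 + 145*I*√7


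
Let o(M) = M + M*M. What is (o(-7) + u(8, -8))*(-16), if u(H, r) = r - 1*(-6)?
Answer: -640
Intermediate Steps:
u(H, r) = 6 + r (u(H, r) = r + 6 = 6 + r)
o(M) = M + M²
(o(-7) + u(8, -8))*(-16) = (-7*(1 - 7) + (6 - 8))*(-16) = (-7*(-6) - 2)*(-16) = (42 - 2)*(-16) = 40*(-16) = -640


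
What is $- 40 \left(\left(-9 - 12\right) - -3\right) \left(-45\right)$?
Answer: $-32400$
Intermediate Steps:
$- 40 \left(\left(-9 - 12\right) - -3\right) \left(-45\right) = - 40 \left(\left(-9 - 12\right) + 3\right) \left(-45\right) = - 40 \left(-21 + 3\right) \left(-45\right) = \left(-40\right) \left(-18\right) \left(-45\right) = 720 \left(-45\right) = -32400$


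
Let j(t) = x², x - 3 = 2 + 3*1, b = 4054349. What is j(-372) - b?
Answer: -4054285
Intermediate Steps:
x = 8 (x = 3 + (2 + 3*1) = 3 + (2 + 3) = 3 + 5 = 8)
j(t) = 64 (j(t) = 8² = 64)
j(-372) - b = 64 - 1*4054349 = 64 - 4054349 = -4054285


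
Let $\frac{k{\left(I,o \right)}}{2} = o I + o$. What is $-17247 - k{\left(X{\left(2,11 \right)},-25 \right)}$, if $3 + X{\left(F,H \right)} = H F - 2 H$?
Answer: $-17347$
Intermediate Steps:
$X{\left(F,H \right)} = -3 - 2 H + F H$ ($X{\left(F,H \right)} = -3 + \left(H F - 2 H\right) = -3 + \left(F H - 2 H\right) = -3 + \left(- 2 H + F H\right) = -3 - 2 H + F H$)
$k{\left(I,o \right)} = 2 o + 2 I o$ ($k{\left(I,o \right)} = 2 \left(o I + o\right) = 2 \left(I o + o\right) = 2 \left(o + I o\right) = 2 o + 2 I o$)
$-17247 - k{\left(X{\left(2,11 \right)},-25 \right)} = -17247 - 2 \left(-25\right) \left(1 - 3\right) = -17247 - 2 \left(-25\right) \left(-2\right) = -17247 - 100 = -17347$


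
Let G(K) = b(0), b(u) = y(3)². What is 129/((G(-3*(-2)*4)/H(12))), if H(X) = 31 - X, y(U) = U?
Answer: 817/3 ≈ 272.33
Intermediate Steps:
b(u) = 9 (b(u) = 3² = 9)
G(K) = 9
129/((G(-3*(-2)*4)/H(12))) = 129/((9/(31 - 1*12))) = 129/((9/(31 - 12))) = 129/((9/19)) = 129/((9*(1/19))) = 129/(9/19) = 129*(19/9) = 817/3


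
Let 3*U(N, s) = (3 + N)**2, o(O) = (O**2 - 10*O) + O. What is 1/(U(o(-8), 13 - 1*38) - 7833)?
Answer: -3/4178 ≈ -0.00071805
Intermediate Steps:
o(O) = O**2 - 9*O
U(N, s) = (3 + N)**2/3
1/(U(o(-8), 13 - 1*38) - 7833) = 1/((3 - 8*(-9 - 8))**2/3 - 7833) = 1/((3 - 8*(-17))**2/3 - 7833) = 1/((3 + 136)**2/3 - 7833) = 1/((1/3)*139**2 - 7833) = 1/((1/3)*19321 - 7833) = 1/(19321/3 - 7833) = 1/(-4178/3) = -3/4178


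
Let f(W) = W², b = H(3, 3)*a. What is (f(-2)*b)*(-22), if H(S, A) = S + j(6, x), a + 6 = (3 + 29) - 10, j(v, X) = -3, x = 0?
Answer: 0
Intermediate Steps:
a = 16 (a = -6 + ((3 + 29) - 10) = -6 + (32 - 10) = -6 + 22 = 16)
H(S, A) = -3 + S (H(S, A) = S - 3 = -3 + S)
b = 0 (b = (-3 + 3)*16 = 0*16 = 0)
(f(-2)*b)*(-22) = ((-2)²*0)*(-22) = (4*0)*(-22) = 0*(-22) = 0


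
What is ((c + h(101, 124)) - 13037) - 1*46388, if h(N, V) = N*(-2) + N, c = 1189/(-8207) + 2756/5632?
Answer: -23718830805/398464 ≈ -59526.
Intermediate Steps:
c = 137259/398464 (c = 1189*(-1/8207) + 2756*(1/5632) = -41/283 + 689/1408 = 137259/398464 ≈ 0.34447)
h(N, V) = -N (h(N, V) = -2*N + N = -N)
((c + h(101, 124)) - 13037) - 1*46388 = ((137259/398464 - 1*101) - 13037) - 1*46388 = ((137259/398464 - 101) - 13037) - 46388 = (-40107605/398464 - 13037) - 46388 = -5234882773/398464 - 46388 = -23718830805/398464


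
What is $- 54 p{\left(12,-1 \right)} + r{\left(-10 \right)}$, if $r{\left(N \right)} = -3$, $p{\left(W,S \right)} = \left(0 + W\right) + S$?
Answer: $-597$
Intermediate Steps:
$p{\left(W,S \right)} = S + W$ ($p{\left(W,S \right)} = W + S = S + W$)
$- 54 p{\left(12,-1 \right)} + r{\left(-10 \right)} = - 54 \left(-1 + 12\right) - 3 = \left(-54\right) 11 - 3 = -594 - 3 = -597$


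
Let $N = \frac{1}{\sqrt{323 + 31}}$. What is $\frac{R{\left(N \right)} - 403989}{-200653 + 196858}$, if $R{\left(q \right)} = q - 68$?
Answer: $\frac{404057}{3795} - \frac{\sqrt{354}}{1343430} \approx 106.47$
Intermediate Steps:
$N = \frac{\sqrt{354}}{354}$ ($N = \frac{1}{\sqrt{354}} = \frac{\sqrt{354}}{354} \approx 0.053149$)
$R{\left(q \right)} = -68 + q$ ($R{\left(q \right)} = q - 68 = -68 + q$)
$\frac{R{\left(N \right)} - 403989}{-200653 + 196858} = \frac{\left(-68 + \frac{\sqrt{354}}{354}\right) - 403989}{-200653 + 196858} = \frac{-404057 + \frac{\sqrt{354}}{354}}{-3795} = \left(-404057 + \frac{\sqrt{354}}{354}\right) \left(- \frac{1}{3795}\right) = \frac{404057}{3795} - \frac{\sqrt{354}}{1343430}$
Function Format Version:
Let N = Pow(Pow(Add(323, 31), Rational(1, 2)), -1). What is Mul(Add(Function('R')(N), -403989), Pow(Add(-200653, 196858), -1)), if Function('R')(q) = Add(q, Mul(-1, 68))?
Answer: Add(Rational(404057, 3795), Mul(Rational(-1, 1343430), Pow(354, Rational(1, 2)))) ≈ 106.47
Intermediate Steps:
N = Mul(Rational(1, 354), Pow(354, Rational(1, 2))) (N = Pow(Pow(354, Rational(1, 2)), -1) = Mul(Rational(1, 354), Pow(354, Rational(1, 2))) ≈ 0.053149)
Function('R')(q) = Add(-68, q) (Function('R')(q) = Add(q, -68) = Add(-68, q))
Mul(Add(Function('R')(N), -403989), Pow(Add(-200653, 196858), -1)) = Mul(Add(Add(-68, Mul(Rational(1, 354), Pow(354, Rational(1, 2)))), -403989), Pow(Add(-200653, 196858), -1)) = Mul(Add(-404057, Mul(Rational(1, 354), Pow(354, Rational(1, 2)))), Pow(-3795, -1)) = Mul(Add(-404057, Mul(Rational(1, 354), Pow(354, Rational(1, 2)))), Rational(-1, 3795)) = Add(Rational(404057, 3795), Mul(Rational(-1, 1343430), Pow(354, Rational(1, 2))))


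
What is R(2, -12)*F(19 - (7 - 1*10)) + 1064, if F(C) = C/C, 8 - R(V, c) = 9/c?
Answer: 4291/4 ≈ 1072.8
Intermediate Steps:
R(V, c) = 8 - 9/c
F(C) = 1
R(2, -12)*F(19 - (7 - 1*10)) + 1064 = (8 - 9/(-12))*1 + 1064 = (8 - 9*(-1/12))*1 + 1064 = (8 + ¾)*1 + 1064 = (35/4)*1 + 1064 = 35/4 + 1064 = 4291/4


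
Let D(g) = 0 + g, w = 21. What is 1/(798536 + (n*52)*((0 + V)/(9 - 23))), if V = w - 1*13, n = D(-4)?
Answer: 7/5590584 ≈ 1.2521e-6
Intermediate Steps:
D(g) = g
n = -4
V = 8 (V = 21 - 1*13 = 21 - 13 = 8)
1/(798536 + (n*52)*((0 + V)/(9 - 23))) = 1/(798536 + (-4*52)*((0 + 8)/(9 - 23))) = 1/(798536 - 1664/(-14)) = 1/(798536 - 1664*(-1)/14) = 1/(798536 - 208*(-4/7)) = 1/(798536 + 832/7) = 1/(5590584/7) = 7/5590584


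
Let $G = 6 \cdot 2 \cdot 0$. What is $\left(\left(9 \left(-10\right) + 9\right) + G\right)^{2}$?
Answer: $6561$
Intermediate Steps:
$G = 0$ ($G = 12 \cdot 0 = 0$)
$\left(\left(9 \left(-10\right) + 9\right) + G\right)^{2} = \left(\left(9 \left(-10\right) + 9\right) + 0\right)^{2} = \left(\left(-90 + 9\right) + 0\right)^{2} = \left(-81 + 0\right)^{2} = \left(-81\right)^{2} = 6561$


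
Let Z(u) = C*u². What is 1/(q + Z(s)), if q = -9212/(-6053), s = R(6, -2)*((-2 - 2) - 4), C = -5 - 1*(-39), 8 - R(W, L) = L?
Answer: 6053/1317142012 ≈ 4.5956e-6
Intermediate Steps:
R(W, L) = 8 - L
C = 34 (C = -5 + 39 = 34)
s = -80 (s = (8 - 1*(-2))*((-2 - 2) - 4) = (8 + 2)*(-4 - 4) = 10*(-8) = -80)
q = 9212/6053 (q = -9212*(-1/6053) = 9212/6053 ≈ 1.5219)
Z(u) = 34*u²
1/(q + Z(s)) = 1/(9212/6053 + 34*(-80)²) = 1/(9212/6053 + 34*6400) = 1/(9212/6053 + 217600) = 1/(1317142012/6053) = 6053/1317142012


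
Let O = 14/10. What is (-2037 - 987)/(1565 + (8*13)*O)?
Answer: -5040/2851 ≈ -1.7678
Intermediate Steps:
O = 7/5 (O = 14*(⅒) = 7/5 ≈ 1.4000)
(-2037 - 987)/(1565 + (8*13)*O) = (-2037 - 987)/(1565 + (8*13)*(7/5)) = -3024/(1565 + 104*(7/5)) = -3024/(1565 + 728/5) = -3024/8553/5 = -3024*5/8553 = -5040/2851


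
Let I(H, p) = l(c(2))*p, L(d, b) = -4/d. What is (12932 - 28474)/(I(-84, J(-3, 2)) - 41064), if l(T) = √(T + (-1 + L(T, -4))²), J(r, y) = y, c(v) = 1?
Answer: 79777086/210781499 + 7771*√26/421562998 ≈ 0.37858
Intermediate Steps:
l(T) = √(T + (-1 - 4/T)²)
I(H, p) = p*√26 (I(H, p) = √(1 + (4 + 1)²/1²)*p = √(1 + 1*5²)*p = √(1 + 1*25)*p = √(1 + 25)*p = √26*p = p*√26)
(12932 - 28474)/(I(-84, J(-3, 2)) - 41064) = (12932 - 28474)/(2*√26 - 41064) = -15542/(-41064 + 2*√26)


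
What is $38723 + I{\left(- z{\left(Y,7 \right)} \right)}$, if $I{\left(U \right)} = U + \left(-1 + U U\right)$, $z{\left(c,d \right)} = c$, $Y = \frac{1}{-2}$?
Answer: $\frac{154891}{4} \approx 38723.0$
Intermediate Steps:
$Y = - \frac{1}{2} \approx -0.5$
$I{\left(U \right)} = -1 + U + U^{2}$ ($I{\left(U \right)} = U + \left(-1 + U^{2}\right) = -1 + U + U^{2}$)
$38723 + I{\left(- z{\left(Y,7 \right)} \right)} = 38723 - \left(\frac{1}{2} - \frac{1}{4}\right) = 38723 + \left(-1 + \frac{1}{2} + \left(\frac{1}{2}\right)^{2}\right) = 38723 + \left(-1 + \frac{1}{2} + \frac{1}{4}\right) = 38723 - \frac{1}{4} = \frac{154891}{4}$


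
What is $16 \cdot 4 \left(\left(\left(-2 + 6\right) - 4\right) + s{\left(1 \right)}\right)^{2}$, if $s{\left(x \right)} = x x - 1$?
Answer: $0$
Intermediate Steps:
$s{\left(x \right)} = -1 + x^{2}$ ($s{\left(x \right)} = x^{2} - 1 = -1 + x^{2}$)
$16 \cdot 4 \left(\left(\left(-2 + 6\right) - 4\right) + s{\left(1 \right)}\right)^{2} = 16 \cdot 4 \left(\left(\left(-2 + 6\right) - 4\right) - \left(1 - 1^{2}\right)\right)^{2} = 64 \left(\left(4 - 4\right) + \left(-1 + 1\right)\right)^{2} = 64 \left(0 + 0\right)^{2} = 64 \cdot 0^{2} = 64 \cdot 0 = 0$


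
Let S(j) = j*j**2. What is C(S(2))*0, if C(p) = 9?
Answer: 0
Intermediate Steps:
S(j) = j**3
C(S(2))*0 = 9*0 = 0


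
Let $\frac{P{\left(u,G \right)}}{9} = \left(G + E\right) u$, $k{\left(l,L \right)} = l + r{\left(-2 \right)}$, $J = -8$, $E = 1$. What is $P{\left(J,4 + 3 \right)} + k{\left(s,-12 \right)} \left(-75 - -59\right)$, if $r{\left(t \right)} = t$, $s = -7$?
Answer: $-432$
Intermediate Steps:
$k{\left(l,L \right)} = -2 + l$ ($k{\left(l,L \right)} = l - 2 = -2 + l$)
$P{\left(u,G \right)} = 9 u \left(1 + G\right)$ ($P{\left(u,G \right)} = 9 \left(G + 1\right) u = 9 \left(1 + G\right) u = 9 u \left(1 + G\right)$)
$P{\left(J,4 + 3 \right)} + k{\left(s,-12 \right)} \left(-75 - -59\right) = 9 \left(-8\right) \left(1 + \left(4 + 3\right)\right) + \left(-2 - 7\right) \left(-75 - -59\right) = 9 \left(-8\right) \left(1 + 7\right) - 9 \left(-75 + 59\right) = 9 \left(-8\right) 8 - -144 = -576 + 144 = -432$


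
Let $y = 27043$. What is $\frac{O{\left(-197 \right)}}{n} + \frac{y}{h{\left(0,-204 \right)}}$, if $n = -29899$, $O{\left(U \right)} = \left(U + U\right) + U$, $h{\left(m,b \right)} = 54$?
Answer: $\frac{808590571}{1614546} \approx 500.82$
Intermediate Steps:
$O{\left(U \right)} = 3 U$ ($O{\left(U \right)} = 2 U + U = 3 U$)
$\frac{O{\left(-197 \right)}}{n} + \frac{y}{h{\left(0,-204 \right)}} = \frac{3 \left(-197\right)}{-29899} + \frac{27043}{54} = \left(-591\right) \left(- \frac{1}{29899}\right) + 27043 \cdot \frac{1}{54} = \frac{591}{29899} + \frac{27043}{54} = \frac{808590571}{1614546}$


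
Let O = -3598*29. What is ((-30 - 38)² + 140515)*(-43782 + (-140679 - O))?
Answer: -11628391541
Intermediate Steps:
O = -104342
((-30 - 38)² + 140515)*(-43782 + (-140679 - O)) = ((-30 - 38)² + 140515)*(-43782 + (-140679 - 1*(-104342))) = ((-68)² + 140515)*(-43782 + (-140679 + 104342)) = (4624 + 140515)*(-43782 - 36337) = 145139*(-80119) = -11628391541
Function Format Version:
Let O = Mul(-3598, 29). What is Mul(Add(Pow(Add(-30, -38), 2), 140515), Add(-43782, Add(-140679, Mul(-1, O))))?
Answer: -11628391541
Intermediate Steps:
O = -104342
Mul(Add(Pow(Add(-30, -38), 2), 140515), Add(-43782, Add(-140679, Mul(-1, O)))) = Mul(Add(Pow(Add(-30, -38), 2), 140515), Add(-43782, Add(-140679, Mul(-1, -104342)))) = Mul(Add(Pow(-68, 2), 140515), Add(-43782, Add(-140679, 104342))) = Mul(Add(4624, 140515), Add(-43782, -36337)) = Mul(145139, -80119) = -11628391541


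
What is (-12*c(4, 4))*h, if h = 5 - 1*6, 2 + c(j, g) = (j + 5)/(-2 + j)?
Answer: 30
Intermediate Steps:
c(j, g) = -2 + (5 + j)/(-2 + j) (c(j, g) = -2 + (j + 5)/(-2 + j) = -2 + (5 + j)/(-2 + j))
h = -1 (h = 5 - 6 = -1)
(-12*c(4, 4))*h = -12*(9 - 1*4)/(-2 + 4)*(-1) = -12*(9 - 4)/2*(-1) = -6*5*(-1) = -12*5/2*(-1) = -30*(-1) = 30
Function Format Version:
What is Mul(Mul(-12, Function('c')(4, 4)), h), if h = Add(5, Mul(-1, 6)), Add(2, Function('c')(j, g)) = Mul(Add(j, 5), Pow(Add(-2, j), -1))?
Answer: 30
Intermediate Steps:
Function('c')(j, g) = Add(-2, Mul(Pow(Add(-2, j), -1), Add(5, j))) (Function('c')(j, g) = Add(-2, Mul(Add(j, 5), Pow(Add(-2, j), -1))) = Add(-2, Mul(Add(5, j), Pow(Add(-2, j), -1))) = Add(-2, Mul(Pow(Add(-2, j), -1), Add(5, j))))
h = -1 (h = Add(5, -6) = -1)
Mul(Mul(-12, Function('c')(4, 4)), h) = Mul(Mul(-12, Mul(Pow(Add(-2, 4), -1), Add(9, Mul(-1, 4)))), -1) = Mul(Mul(-12, Mul(Pow(2, -1), Add(9, -4))), -1) = Mul(Mul(-12, Mul(Rational(1, 2), 5)), -1) = Mul(Mul(-12, Rational(5, 2)), -1) = Mul(-30, -1) = 30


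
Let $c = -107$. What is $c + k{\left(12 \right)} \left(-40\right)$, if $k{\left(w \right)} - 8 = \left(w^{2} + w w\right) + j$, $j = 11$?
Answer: $-12387$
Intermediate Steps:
$k{\left(w \right)} = 19 + 2 w^{2}$ ($k{\left(w \right)} = 8 + \left(\left(w^{2} + w w\right) + 11\right) = 8 + \left(\left(w^{2} + w^{2}\right) + 11\right) = 8 + \left(2 w^{2} + 11\right) = 8 + \left(11 + 2 w^{2}\right) = 19 + 2 w^{2}$)
$c + k{\left(12 \right)} \left(-40\right) = -107 + \left(19 + 2 \cdot 12^{2}\right) \left(-40\right) = -107 + \left(19 + 2 \cdot 144\right) \left(-40\right) = -107 + \left(19 + 288\right) \left(-40\right) = -107 + 307 \left(-40\right) = -107 - 12280 = -12387$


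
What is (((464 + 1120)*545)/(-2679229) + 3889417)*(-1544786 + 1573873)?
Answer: 303105096232367531/2679229 ≈ 1.1313e+11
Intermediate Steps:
(((464 + 1120)*545)/(-2679229) + 3889417)*(-1544786 + 1573873) = ((1584*545)*(-1/2679229) + 3889417)*29087 = (863280*(-1/2679229) + 3889417)*29087 = (-863280/2679229 + 3889417)*29087 = (10420637956213/2679229)*29087 = 303105096232367531/2679229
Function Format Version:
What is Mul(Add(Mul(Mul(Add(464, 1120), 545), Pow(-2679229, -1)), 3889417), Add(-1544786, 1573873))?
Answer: Rational(303105096232367531, 2679229) ≈ 1.1313e+11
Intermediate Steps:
Mul(Add(Mul(Mul(Add(464, 1120), 545), Pow(-2679229, -1)), 3889417), Add(-1544786, 1573873)) = Mul(Add(Mul(Mul(1584, 545), Rational(-1, 2679229)), 3889417), 29087) = Mul(Add(Mul(863280, Rational(-1, 2679229)), 3889417), 29087) = Mul(Add(Rational(-863280, 2679229), 3889417), 29087) = Mul(Rational(10420637956213, 2679229), 29087) = Rational(303105096232367531, 2679229)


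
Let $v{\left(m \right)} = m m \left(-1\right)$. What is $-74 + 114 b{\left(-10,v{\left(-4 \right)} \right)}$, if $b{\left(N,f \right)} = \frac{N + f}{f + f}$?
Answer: $\frac{149}{8} \approx 18.625$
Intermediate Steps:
$v{\left(m \right)} = - m^{2}$ ($v{\left(m \right)} = m \left(- m\right) = - m^{2}$)
$b{\left(N,f \right)} = \frac{N + f}{2 f}$
$-74 + 114 b{\left(-10,v{\left(-4 \right)} \right)} = -74 + 114 \frac{-10 - \left(-4\right)^{2}}{2 \left(- \left(-4\right)^{2}\right)} = -74 + 114 \frac{-10 - 16}{2 \left(\left(-1\right) 16\right)} = -74 + 114 \frac{-10 - 16}{2 \left(-16\right)} = -74 + 114 \cdot \frac{1}{2} \left(- \frac{1}{16}\right) \left(-26\right) = -74 + 114 \cdot \frac{13}{16} = -74 + \frac{741}{8} = \frac{149}{8}$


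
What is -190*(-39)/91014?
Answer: 1235/15169 ≈ 0.081416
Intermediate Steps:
-190*(-39)/91014 = 7410*(1/91014) = 1235/15169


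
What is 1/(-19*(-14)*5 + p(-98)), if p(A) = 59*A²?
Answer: 1/567966 ≈ 1.7607e-6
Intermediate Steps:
1/(-19*(-14)*5 + p(-98)) = 1/(-19*(-14)*5 + 59*(-98)²) = 1/(266*5 + 59*9604) = 1/(1330 + 566636) = 1/567966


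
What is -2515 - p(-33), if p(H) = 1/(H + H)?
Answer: -165989/66 ≈ -2515.0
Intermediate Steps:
p(H) = 1/(2*H)
-2515 - p(-33) = -2515 - 1/(2*(-33)) = -2515 - (-1)/(2*33) = -2515 - 1*(-1/66) = -2515 + 1/66 = -165989/66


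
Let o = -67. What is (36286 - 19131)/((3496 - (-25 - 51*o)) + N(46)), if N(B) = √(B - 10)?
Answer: 3431/22 ≈ 155.95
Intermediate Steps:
N(B) = √(-10 + B)
(36286 - 19131)/((3496 - (-25 - 51*o)) + N(46)) = (36286 - 19131)/((3496 - (-25 - 51*(-67))) + √(-10 + 46)) = 17155/((3496 - (-25 + 3417)) + √36) = 17155/((3496 - 1*3392) + 6) = 17155/((3496 - 3392) + 6) = 17155/(104 + 6) = 17155/110 = 17155*(1/110) = 3431/22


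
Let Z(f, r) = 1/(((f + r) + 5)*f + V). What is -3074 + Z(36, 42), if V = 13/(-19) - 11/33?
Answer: -523373035/170258 ≈ -3074.0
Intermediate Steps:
V = -58/57 (V = 13*(-1/19) - 11*1/33 = -13/19 - ⅓ = -58/57 ≈ -1.0175)
Z(f, r) = 1/(-58/57 + f*(5 + f + r)) (Z(f, r) = 1/(((f + r) + 5)*f - 58/57) = 1/((5 + f + r)*f - 58/57) = 1/(f*(5 + f + r) - 58/57) = 1/(-58/57 + f*(5 + f + r)))
-3074 + Z(36, 42) = -3074 + 57/(-58 + 57*36² + 285*36 + 57*36*42) = -3074 + 57/(-58 + 57*1296 + 10260 + 86184) = -3074 + 57/(-58 + 73872 + 10260 + 86184) = -3074 + 57/170258 = -523373035/170258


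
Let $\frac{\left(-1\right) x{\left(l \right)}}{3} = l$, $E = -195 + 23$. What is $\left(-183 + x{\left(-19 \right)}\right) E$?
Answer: $21672$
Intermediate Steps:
$E = -172$
$x{\left(l \right)} = - 3 l$
$\left(-183 + x{\left(-19 \right)}\right) E = \left(-183 - -57\right) \left(-172\right) = \left(-183 + 57\right) \left(-172\right) = \left(-126\right) \left(-172\right) = 21672$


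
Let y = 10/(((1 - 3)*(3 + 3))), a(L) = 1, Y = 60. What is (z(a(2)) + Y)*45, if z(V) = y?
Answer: 5325/2 ≈ 2662.5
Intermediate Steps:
y = -⅚ (y = 10/((-2*6)) = 10/(-12) = 10*(-1/12) = -⅚ ≈ -0.83333)
z(V) = -⅚
(z(a(2)) + Y)*45 = (-⅚ + 60)*45 = (355/6)*45 = 5325/2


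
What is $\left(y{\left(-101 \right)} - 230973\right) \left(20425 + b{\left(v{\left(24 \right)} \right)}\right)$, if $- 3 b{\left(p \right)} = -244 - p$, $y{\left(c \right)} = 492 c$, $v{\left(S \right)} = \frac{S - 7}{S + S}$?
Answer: $- \frac{92087090865}{16} \approx -5.7554 \cdot 10^{9}$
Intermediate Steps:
$v{\left(S \right)} = \frac{-7 + S}{2 S}$
$b{\left(p \right)} = \frac{244}{3} + \frac{p}{3}$ ($b{\left(p \right)} = - \frac{-244 - p}{3} = \frac{244}{3} + \frac{p}{3}$)
$\left(y{\left(-101 \right)} - 230973\right) \left(20425 + b{\left(v{\left(24 \right)} \right)}\right) = \left(492 \left(-101\right) - 230973\right) \left(20425 + \left(\frac{244}{3} + \frac{\frac{1}{2} \cdot \frac{1}{24} \left(-7 + 24\right)}{3}\right)\right) = \left(-49692 - 230973\right) \left(20425 + \left(\frac{244}{3} + \frac{\frac{1}{2} \cdot \frac{1}{24} \cdot 17}{3}\right)\right) = - 280665 \left(20425 + \left(\frac{244}{3} + \frac{1}{3} \cdot \frac{17}{48}\right)\right) = - 280665 \left(20425 + \left(\frac{244}{3} + \frac{17}{144}\right)\right) = - 280665 \left(20425 + \frac{11729}{144}\right) = \left(-280665\right) \frac{2952929}{144} = - \frac{92087090865}{16}$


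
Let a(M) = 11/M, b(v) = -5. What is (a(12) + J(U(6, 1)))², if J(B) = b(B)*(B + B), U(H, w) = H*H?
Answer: 18567481/144 ≈ 1.2894e+5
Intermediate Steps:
U(H, w) = H²
J(B) = -10*B (J(B) = -5*(B + B) = -10*B)
(a(12) + J(U(6, 1)))² = (11/12 - 10*6²)² = (11*(1/12) - 10*36)² = (11/12 - 360)² = (-4309/12)² = 18567481/144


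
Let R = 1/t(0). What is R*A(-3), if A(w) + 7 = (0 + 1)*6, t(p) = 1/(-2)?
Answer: 2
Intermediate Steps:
t(p) = -½
A(w) = -1 (A(w) = -7 + (0 + 1)*6 = -7 + 1*6 = -7 + 6 = -1)
R = -2 (R = 1/(-½) = -2)
R*A(-3) = -2*(-1) = 2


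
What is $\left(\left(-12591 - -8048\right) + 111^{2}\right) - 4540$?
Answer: $3238$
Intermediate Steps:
$\left(\left(-12591 - -8048\right) + 111^{2}\right) - 4540 = \left(\left(-12591 + 8048\right) + 12321\right) - 4540 = \left(-4543 + 12321\right) - 4540 = 7778 - 4540 = 3238$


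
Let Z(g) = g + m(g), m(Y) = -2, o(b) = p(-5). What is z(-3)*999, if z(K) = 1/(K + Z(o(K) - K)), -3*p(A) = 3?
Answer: -333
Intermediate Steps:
p(A) = -1 (p(A) = -⅓*3 = -1)
o(b) = -1
Z(g) = -2 + g (Z(g) = g - 2 = -2 + g)
z(K) = -⅓ (z(K) = 1/(K + (-2 + (-1 - K))) = 1/(K + (-3 - K)) = 1/(-3) = -⅓)
z(-3)*999 = -⅓*999 = -333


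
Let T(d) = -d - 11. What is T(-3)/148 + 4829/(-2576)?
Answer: -183825/95312 ≈ -1.9287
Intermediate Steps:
T(d) = -11 - d
T(-3)/148 + 4829/(-2576) = (-11 - 1*(-3))/148 + 4829/(-2576) = (-11 + 3)*(1/148) + 4829*(-1/2576) = -8*1/148 - 4829/2576 = -2/37 - 4829/2576 = -183825/95312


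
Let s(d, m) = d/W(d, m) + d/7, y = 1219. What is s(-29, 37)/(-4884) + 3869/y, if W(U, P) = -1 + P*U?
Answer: 243738115/76773816 ≈ 3.1748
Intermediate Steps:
s(d, m) = d/7 + d/(-1 + d*m) (s(d, m) = d/(-1 + m*d) + d/7 = d/(-1 + d*m) + d*(⅐) = d/(-1 + d*m) + d/7 = d/7 + d/(-1 + d*m))
s(-29, 37)/(-4884) + 3869/y = ((⅐)*(-29)*(6 - 29*37)/(-1 - 29*37))/(-4884) + 3869/1219 = ((⅐)*(-29)*(6 - 1073)/(-1 - 1073))*(-1/4884) + 3869*(1/1219) = ((⅐)*(-29)*(-1067)/(-1074))*(-1/4884) + 73/23 = ((⅐)*(-29)*(-1/1074)*(-1067))*(-1/4884) + 73/23 = -30943/7518*(-1/4884) + 73/23 = 2813/3337992 + 73/23 = 243738115/76773816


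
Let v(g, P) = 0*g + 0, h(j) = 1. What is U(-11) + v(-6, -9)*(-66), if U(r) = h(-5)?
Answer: 1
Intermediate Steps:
U(r) = 1
v(g, P) = 0 (v(g, P) = 0 + 0 = 0)
U(-11) + v(-6, -9)*(-66) = 1 + 0*(-66) = 1 + 0 = 1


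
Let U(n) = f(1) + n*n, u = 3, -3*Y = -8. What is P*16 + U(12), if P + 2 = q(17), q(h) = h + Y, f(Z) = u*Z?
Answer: 1289/3 ≈ 429.67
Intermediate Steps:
Y = 8/3 (Y = -1/3*(-8) = 8/3 ≈ 2.6667)
f(Z) = 3*Z
q(h) = 8/3 + h (q(h) = h + 8/3 = 8/3 + h)
P = 53/3 (P = -2 + (8/3 + 17) = -2 + 59/3 = 53/3 ≈ 17.667)
U(n) = 3 + n**2 (U(n) = 3*1 + n*n = 3 + n**2)
P*16 + U(12) = (53/3)*16 + (3 + 12**2) = 848/3 + (3 + 144) = 848/3 + 147 = 1289/3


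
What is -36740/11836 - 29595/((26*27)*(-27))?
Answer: -2621845/1699542 ≈ -1.5427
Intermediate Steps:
-36740/11836 - 29595/((26*27)*(-27)) = -36740*1/11836 - 29595/(702*(-27)) = -835/269 - 29595/(-18954) = -835/269 - 29595*(-1/18954) = -835/269 + 9865/6318 = -2621845/1699542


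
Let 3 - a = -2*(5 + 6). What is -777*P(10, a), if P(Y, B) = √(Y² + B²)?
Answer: -3885*√29 ≈ -20921.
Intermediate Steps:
a = 25 (a = 3 - (-2)*(5 + 6) = 3 - (-2)*11 = 3 - 1*(-22) = 3 + 22 = 25)
P(Y, B) = √(B² + Y²)
-777*P(10, a) = -777*√(25² + 10²) = -777*√(625 + 100) = -3885*√29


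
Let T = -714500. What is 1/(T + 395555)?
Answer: -1/318945 ≈ -3.1353e-6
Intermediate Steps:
1/(T + 395555) = 1/(-714500 + 395555) = 1/(-318945) = -1/318945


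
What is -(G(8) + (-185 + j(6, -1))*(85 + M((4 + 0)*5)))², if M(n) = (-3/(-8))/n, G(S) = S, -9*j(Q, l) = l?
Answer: -499843344016/2025 ≈ -2.4684e+8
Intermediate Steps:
j(Q, l) = -l/9
M(n) = 3/(8*n) (M(n) = (-3*(-⅛))/n = 3/(8*n))
-(G(8) + (-185 + j(6, -1))*(85 + M((4 + 0)*5)))² = -(8 + (-185 - ⅑*(-1))*(85 + 3/(8*(((4 + 0)*5)))))² = -(8 + (-185 + ⅑)*(85 + 3/(8*((4*5)))))² = -(8 - 1664*(85 + (3/8)/20)/9)² = -(8 - 1664*(85 + (3/8)*(1/20))/9)² = -(8 - 1664*(85 + 3/160)/9)² = -(8 - 1664/9*13603/160)² = -(8 - 707356/45)² = -(-706996/45)² = -1*499843344016/2025 = -499843344016/2025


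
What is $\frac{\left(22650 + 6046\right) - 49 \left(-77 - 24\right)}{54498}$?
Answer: $\frac{11215}{18166} \approx 0.61736$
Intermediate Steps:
$\frac{\left(22650 + 6046\right) - 49 \left(-77 - 24\right)}{54498} = \left(28696 - -4949\right) \frac{1}{54498} = \left(28696 + 4949\right) \frac{1}{54498} = 33645 \cdot \frac{1}{54498} = \frac{11215}{18166}$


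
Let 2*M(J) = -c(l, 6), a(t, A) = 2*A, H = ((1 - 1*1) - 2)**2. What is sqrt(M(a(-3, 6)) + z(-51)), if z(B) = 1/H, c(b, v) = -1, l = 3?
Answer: sqrt(3)/2 ≈ 0.86602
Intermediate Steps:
H = 4 (H = ((1 - 1) - 2)**2 = (0 - 2)**2 = (-2)**2 = 4)
z(B) = 1/4
M(J) = 1/2 (M(J) = (-1*(-1))/2 = (1/2)*1 = 1/2)
sqrt(M(a(-3, 6)) + z(-51)) = sqrt(1/2 + 1/4) = sqrt(3/4) = sqrt(3)/2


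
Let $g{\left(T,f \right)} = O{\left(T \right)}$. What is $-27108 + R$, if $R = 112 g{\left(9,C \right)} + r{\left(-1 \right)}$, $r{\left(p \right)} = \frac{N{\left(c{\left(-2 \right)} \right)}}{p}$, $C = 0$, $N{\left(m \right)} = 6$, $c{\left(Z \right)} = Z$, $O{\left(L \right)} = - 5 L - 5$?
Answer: $-32714$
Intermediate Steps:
$O{\left(L \right)} = -5 - 5 L$
$g{\left(T,f \right)} = -5 - 5 T$
$r{\left(p \right)} = \frac{6}{p}$
$R = -5606$ ($R = 112 \left(-5 - 45\right) + \frac{6}{-1} = 112 \left(-5 - 45\right) + 6 \left(-1\right) = 112 \left(-50\right) - 6 = -5600 - 6 = -5606$)
$-27108 + R = -27108 - 5606 = -32714$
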